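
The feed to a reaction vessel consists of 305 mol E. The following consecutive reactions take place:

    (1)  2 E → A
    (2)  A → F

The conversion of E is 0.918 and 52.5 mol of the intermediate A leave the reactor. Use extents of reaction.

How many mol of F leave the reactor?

87.5 mol

Conversion of E: E consumed = 2ξ₁ = 0.918 × 305 → ξ₁ = 140 mol.
A balance: n_A = 0 + 1ξ₁ − 1ξ₂ = 52.5 → ξ₂ = (1·140 − 52.5)/1 = 87.5 mol.
Outlet amounts (n = n₀ + Σ ν·ξ):
  E: 305 − 2(140) = 25.01
  A: 0 + 1(140) − 1(87.5) = 52.5
  F: 0 + 1(87.5) = 87.5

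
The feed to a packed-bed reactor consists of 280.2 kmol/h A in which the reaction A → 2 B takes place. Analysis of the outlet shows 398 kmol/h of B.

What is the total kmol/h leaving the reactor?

479 kmol/h

For B: n = n₀ + 2ξ → 398 = 0 + 2ξ, giving ξ = 199 kmol/h.
Outlet amounts (n = n₀ + ν ξ):
  A: 280.2 − 1(199) = 81.2
  B: 0 + 2(199) = 398
Total out = 81.2 + 398 = 479.2 kmol/h.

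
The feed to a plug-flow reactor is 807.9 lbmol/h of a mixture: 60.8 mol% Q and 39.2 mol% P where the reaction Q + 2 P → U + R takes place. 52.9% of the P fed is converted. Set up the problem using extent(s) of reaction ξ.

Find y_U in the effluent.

0.116

P reacted = 0.529 × 316.7 = 167.5 lbmol/h; ν_P = −2, so ξ = 167.5/2 = 83.77 lbmol/h.
Outlet amounts (n = n₀ + ν ξ):
  Q: 491.2 − 1(83.77) = 407.4
  P: 316.7 − 2(83.77) = 149.2
  U: 0 + 1(83.77) = 83.77
  R: 0 + 1(83.77) = 83.77
Total out = 724.1 lbmol/h; y_U = 83.77 / 724.1 = 0.1157.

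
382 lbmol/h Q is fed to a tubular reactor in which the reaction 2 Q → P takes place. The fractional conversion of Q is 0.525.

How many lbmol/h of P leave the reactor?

100 lbmol/h

Q reacted = 0.525 × 382 = 200.6 lbmol/h; ν_Q = −2, so ξ = 200.6/2 = 100.3 lbmol/h.
Outlet amounts (n = n₀ + ν ξ):
  Q: 382 − 2(100.3) = 181.4
  P: 0 + 1(100.3) = 100.3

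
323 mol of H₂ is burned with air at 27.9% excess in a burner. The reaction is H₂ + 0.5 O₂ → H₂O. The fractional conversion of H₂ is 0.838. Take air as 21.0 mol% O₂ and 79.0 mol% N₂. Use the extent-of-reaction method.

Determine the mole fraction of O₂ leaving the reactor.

0.0608

Stoichiometric O₂ = 0.5 × 323 = 161.5 mol; O₂ fed = 161.5 × 1.279 = 206.6 mol.
N₂ fed = 206.6 × 79/21 = 777.1 mol.
Fuel reacted = 0.838 × 323 → ξ = 270.7 mol.
Outlet (n = n₀ + ν ξ):
  H₂: 323 − 1(270.7) = 52.33
  O₂: 206.6 − 0.5(270.7) = 71.22
  N₂: 777.1 (inert)
  H₂O: 0 + 1(270.7) = 270.7
Total out = 1171 mol; y_O₂ = 71.22 / 1171 = 0.06081.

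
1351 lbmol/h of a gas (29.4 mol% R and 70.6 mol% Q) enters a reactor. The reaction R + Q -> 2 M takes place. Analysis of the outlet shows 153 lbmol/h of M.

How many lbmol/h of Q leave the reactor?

For M: n = n₀ + 2ξ → 153 = 0 + 2ξ, giving ξ = 76.5 lbmol/h.
Outlet amounts (n = n₀ + ν ξ):
  R: 397.2 − 1(76.5) = 320.7
  Q: 953.8 − 1(76.5) = 877.3
  M: 0 + 2(76.5) = 153

877 lbmol/h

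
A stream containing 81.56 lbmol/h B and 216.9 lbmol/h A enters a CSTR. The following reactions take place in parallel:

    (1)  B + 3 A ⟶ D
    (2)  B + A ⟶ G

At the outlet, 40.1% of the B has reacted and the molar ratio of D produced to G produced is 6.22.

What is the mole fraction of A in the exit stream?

0.611

Conversion of B: B consumed = 0.401 × 81.56 = 32.71 lbmol/h = 1ξ₁ + 1ξ₂.
Selectivity: 1ξ₁ / (1ξ₂) = 6.22 → ξ₁ = 6.22 ξ₂.
Substitute: (1·6.22 + 1) ξ₂ = 32.71 → ξ₂ = 4.53 lbmol/h, ξ₁ = 28.18 lbmol/h.
Outlet amounts (n = n₀ + Σ ν·ξ):
  B: 81.56 − 1(28.18) − 1(4.53) = 48.85
  A: 216.9 − 3(28.18) − 1(4.53) = 127.8
  D: 0 + 1(28.18) = 28.18
  G: 0 + 1(4.53) = 4.53
Total out = 209.4 lbmol/h; y_A = 127.8 / 209.4 = 0.6105.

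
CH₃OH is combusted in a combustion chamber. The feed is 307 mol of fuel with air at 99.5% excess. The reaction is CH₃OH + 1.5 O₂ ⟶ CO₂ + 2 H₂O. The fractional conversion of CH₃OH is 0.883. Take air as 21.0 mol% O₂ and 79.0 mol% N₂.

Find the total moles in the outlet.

4820 mol

Stoichiometric O₂ = 1.5 × 307 = 460.5 mol; O₂ fed = 460.5 × 1.995 = 918.7 mol.
N₂ fed = 918.7 × 79/21 = 3456 mol.
Fuel reacted = 0.883 × 307 → ξ = 271.1 mol.
Outlet (n = n₀ + ν ξ):
  CH₃OH: 307 − 1(271.1) = 35.92
  O₂: 918.7 − 1.5(271.1) = 512.1
  N₂: 3456 (inert)
  CO₂: 0 + 1(271.1) = 271.1
  H₂O: 0 + 2(271.1) = 542.2
Total out = 35.92 + 512.1 + 3456 + 271.1 + 542.2 = 4817 mol.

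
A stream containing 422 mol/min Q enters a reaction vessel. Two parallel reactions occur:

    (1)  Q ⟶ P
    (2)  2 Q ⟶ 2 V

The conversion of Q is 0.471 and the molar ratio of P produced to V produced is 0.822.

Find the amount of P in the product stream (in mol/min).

89.7 mol/min

Conversion of Q: Q consumed = 0.471 × 422 = 198.8 mol/min = 1ξ₁ + 2ξ₂.
Selectivity: 1ξ₁ / (2ξ₂) = 0.822 → ξ₁ = 1.644 ξ₂.
Substitute: (1·1.644 + 2) ξ₂ = 198.8 → ξ₂ = 54.55 mol/min, ξ₁ = 89.67 mol/min.
Outlet amounts (n = n₀ + Σ ν·ξ):
  Q: 422 − 1(89.67) − 2(54.55) = 223.2
  P: 0 + 1(89.67) = 89.67
  V: 0 + 2(54.55) = 109.1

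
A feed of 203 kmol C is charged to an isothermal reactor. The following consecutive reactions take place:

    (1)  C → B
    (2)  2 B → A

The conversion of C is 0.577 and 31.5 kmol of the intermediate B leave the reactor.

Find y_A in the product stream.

Conversion of C: C consumed = 1ξ₁ = 0.577 × 203 → ξ₁ = 117.1 kmol.
B balance: n_B = 0 + 1ξ₁ − 2ξ₂ = 31.5 → ξ₂ = (1·117.1 − 31.5)/2 = 42.82 kmol.
Outlet amounts (n = n₀ + Σ ν·ξ):
  C: 203 − 1(117.1) = 85.87
  B: 0 + 1(117.1) − 2(42.82) = 31.5
  A: 0 + 1(42.82) = 42.82
Total out = 160.2 kmol; y_A = 42.82 / 160.2 = 0.2673.

0.267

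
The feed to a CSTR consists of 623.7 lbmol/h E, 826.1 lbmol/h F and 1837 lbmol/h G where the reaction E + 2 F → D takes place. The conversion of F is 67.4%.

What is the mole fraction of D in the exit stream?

0.102

F reacted = 0.674 × 826.1 = 556.8 lbmol/h; ν_F = −2, so ξ = 556.8/2 = 278.4 lbmol/h.
Outlet amounts (n = n₀ + ν ξ):
  E: 623.7 − 1(278.4) = 345.3
  F: 826.1 − 2(278.4) = 269.3
  D: 0 + 1(278.4) = 278.4
  G: 1837 (inert)
Total out = 2730 lbmol/h; y_D = 278.4 / 2730 = 0.102.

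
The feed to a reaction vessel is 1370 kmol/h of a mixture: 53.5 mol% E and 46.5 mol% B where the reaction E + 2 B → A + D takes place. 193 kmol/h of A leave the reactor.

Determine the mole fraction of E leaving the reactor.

For A: n = n₀ + 1ξ → 193 = 0 + 1ξ, giving ξ = 193 kmol/h.
Outlet amounts (n = n₀ + ν ξ):
  E: 733 − 1(193) = 540
  B: 637 − 2(193) = 251
  A: 0 + 1(193) = 193
  D: 0 + 1(193) = 193
Total out = 1177 kmol/h; y_E = 540 / 1177 = 0.4588.

0.459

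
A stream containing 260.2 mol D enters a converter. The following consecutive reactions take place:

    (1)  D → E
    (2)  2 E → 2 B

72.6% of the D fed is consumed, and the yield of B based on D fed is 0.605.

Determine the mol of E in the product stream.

Conversion of D: D consumed = 1ξ₁ = 0.726 × 260.2 → ξ₁ = 188.9 mol.
Yield of B: 2ξ₂ / 260.2 = 0.605 → ξ₂ = 78.71 mol.
Outlet amounts (n = n₀ + Σ ν·ξ):
  D: 260.2 − 1(188.9) = 71.29
  E: 0 + 1(188.9) − 2(78.71) = 31.48
  B: 0 + 2(78.71) = 157.4

31.5 mol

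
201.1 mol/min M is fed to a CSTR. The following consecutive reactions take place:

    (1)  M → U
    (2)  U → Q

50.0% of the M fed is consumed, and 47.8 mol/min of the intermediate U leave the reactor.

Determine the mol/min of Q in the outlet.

52.8 mol/min

Conversion of M: M consumed = 1ξ₁ = 0.5 × 201.1 → ξ₁ = 100.5 mol/min.
U balance: n_U = 0 + 1ξ₁ − 1ξ₂ = 47.8 → ξ₂ = (1·100.5 − 47.8)/1 = 52.75 mol/min.
Outlet amounts (n = n₀ + Σ ν·ξ):
  M: 201.1 − 1(100.5) = 100.5
  U: 0 + 1(100.5) − 1(52.75) = 47.8
  Q: 0 + 1(52.75) = 52.75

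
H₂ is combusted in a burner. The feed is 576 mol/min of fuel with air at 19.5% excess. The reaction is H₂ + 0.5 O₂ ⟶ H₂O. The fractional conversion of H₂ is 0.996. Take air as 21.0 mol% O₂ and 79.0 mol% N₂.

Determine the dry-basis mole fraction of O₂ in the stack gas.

Stoichiometric O₂ = 0.5 × 576 = 288 mol/min; O₂ fed = 288 × 1.195 = 344.2 mol/min.
N₂ fed = 344.2 × 79/21 = 1295 mol/min.
Fuel reacted = 0.996 × 576 → ξ = 573.7 mol/min.
Outlet (n = n₀ + ν ξ):
  H₂: 576 − 1(573.7) = 2.304
  O₂: 344.2 − 0.5(573.7) = 57.31
  N₂: 1295 (inert)
  H₂O: 0 + 1(573.7) = 573.7
Dry total = 1354 mol/min; y_O₂ (dry) = 57.31 / 1354 = 0.04232.

0.0423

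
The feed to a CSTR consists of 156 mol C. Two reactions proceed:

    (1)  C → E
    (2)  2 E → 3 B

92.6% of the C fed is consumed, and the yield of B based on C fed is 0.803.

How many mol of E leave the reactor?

60.9 mol

Conversion of C: C consumed = 1ξ₁ = 0.926 × 156 → ξ₁ = 144.5 mol.
Yield of B: 3ξ₂ / 156 = 0.803 → ξ₂ = 41.76 mol.
Outlet amounts (n = n₀ + Σ ν·ξ):
  C: 156 − 1(144.5) = 11.54
  E: 0 + 1(144.5) − 2(41.76) = 60.94
  B: 0 + 3(41.76) = 125.3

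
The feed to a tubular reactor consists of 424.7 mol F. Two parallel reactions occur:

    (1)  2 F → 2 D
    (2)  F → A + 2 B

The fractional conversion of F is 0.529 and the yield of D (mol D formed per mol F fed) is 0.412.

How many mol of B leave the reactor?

99.4 mol

Yield of D: 2ξ₁ / 424.7 = 0.412 → ξ₁ = 87.49 mol.
Conversion of F: 2ξ₁ + 1ξ₂ = 0.529 × 424.7 = 224.7 → ξ₂ = 49.69 mol.
Outlet amounts (n = n₀ + Σ ν·ξ):
  F: 424.7 − 2(87.49) − 1(49.69) = 200
  D: 0 + 2(87.49) = 175
  A: 0 + 1(49.69) = 49.69
  B: 0 + 2(49.69) = 99.38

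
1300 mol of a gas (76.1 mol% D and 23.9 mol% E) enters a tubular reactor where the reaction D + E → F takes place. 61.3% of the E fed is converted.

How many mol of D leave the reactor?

799 mol

E reacted = 0.613 × 310.7 = 190.5 mol; ν_E = −1, so ξ = 190.5/1 = 190.5 mol.
Outlet amounts (n = n₀ + ν ξ):
  D: 989.3 − 1(190.5) = 798.8
  E: 310.7 − 1(190.5) = 120.2
  F: 0 + 1(190.5) = 190.5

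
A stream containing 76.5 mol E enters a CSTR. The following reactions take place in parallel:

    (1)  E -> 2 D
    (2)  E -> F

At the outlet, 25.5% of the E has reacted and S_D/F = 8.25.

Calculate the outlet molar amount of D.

Conversion of E: E consumed = 0.255 × 76.5 = 19.51 mol = 1ξ₁ + 1ξ₂.
Selectivity: 2ξ₁ / (1ξ₂) = 8.25 → ξ₁ = 4.125 ξ₂.
Substitute: (1·4.125 + 1) ξ₂ = 19.51 → ξ₂ = 3.806 mol, ξ₁ = 15.7 mol.
Outlet amounts (n = n₀ + Σ ν·ξ):
  E: 76.5 − 1(15.7) − 1(3.806) = 56.99
  D: 0 + 2(15.7) = 31.4
  F: 0 + 1(3.806) = 3.806

31.4 mol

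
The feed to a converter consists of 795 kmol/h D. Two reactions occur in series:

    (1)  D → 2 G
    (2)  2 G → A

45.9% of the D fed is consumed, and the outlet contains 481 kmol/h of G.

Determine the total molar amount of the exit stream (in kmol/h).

Conversion of D: D consumed = 1ξ₁ = 0.459 × 795 → ξ₁ = 364.9 kmol/h.
G balance: n_G = 0 + 2ξ₁ − 2ξ₂ = 481 → ξ₂ = (2·364.9 − 481)/2 = 124.4 kmol/h.
Outlet amounts (n = n₀ + Σ ν·ξ):
  D: 795 − 1(364.9) = 430.1
  G: 0 + 2(364.9) − 2(124.4) = 481
  A: 0 + 1(124.4) = 124.4
Total out = 430.1 + 481 + 124.4 = 1036 kmol/h.

1040 kmol/h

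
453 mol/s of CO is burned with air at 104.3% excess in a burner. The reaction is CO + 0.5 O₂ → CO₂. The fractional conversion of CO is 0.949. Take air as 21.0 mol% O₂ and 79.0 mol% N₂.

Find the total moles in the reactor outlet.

2440 mol/s

Stoichiometric O₂ = 0.5 × 453 = 226.5 mol/s; O₂ fed = 226.5 × 2.043 = 462.7 mol/s.
N₂ fed = 462.7 × 79/21 = 1741 mol/s.
Fuel reacted = 0.949 × 453 → ξ = 429.9 mol/s.
Outlet (n = n₀ + ν ξ):
  CO: 453 − 1(429.9) = 23.1
  O₂: 462.7 − 0.5(429.9) = 247.8
  N₂: 1741 (inert)
  CO₂: 0 + 1(429.9) = 429.9
Total out = 23.1 + 247.8 + 1741 + 429.9 = 2442 mol/s.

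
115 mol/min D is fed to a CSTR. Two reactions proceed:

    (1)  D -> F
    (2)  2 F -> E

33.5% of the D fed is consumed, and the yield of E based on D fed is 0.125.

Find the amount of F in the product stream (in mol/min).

9.78 mol/min

Conversion of D: D consumed = 1ξ₁ = 0.335 × 115 → ξ₁ = 38.53 mol/min.
Yield of E: 1ξ₂ / 115 = 0.125 → ξ₂ = 14.38 mol/min.
Outlet amounts (n = n₀ + Σ ν·ξ):
  D: 115 − 1(38.53) = 76.47
  F: 0 + 1(38.53) − 2(14.38) = 9.775
  E: 0 + 1(14.38) = 14.38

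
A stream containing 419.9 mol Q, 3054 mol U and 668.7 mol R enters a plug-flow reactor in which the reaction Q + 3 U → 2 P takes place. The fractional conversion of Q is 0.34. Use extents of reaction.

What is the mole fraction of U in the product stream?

Q reacted = 0.34 × 419.9 = 142.8 mol; ν_Q = −1, so ξ = 142.8/1 = 142.8 mol.
Outlet amounts (n = n₀ + ν ξ):
  Q: 419.9 − 1(142.8) = 277.1
  U: 3054 − 3(142.8) = 2626
  P: 0 + 2(142.8) = 285.5
  R: 668.7 (inert)
Total out = 3857 mol; y_U = 2626 / 3857 = 0.6808.

0.681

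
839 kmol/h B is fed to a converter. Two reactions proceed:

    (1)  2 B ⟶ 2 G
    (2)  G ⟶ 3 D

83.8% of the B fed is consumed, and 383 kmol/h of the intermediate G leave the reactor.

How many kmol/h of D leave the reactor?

Conversion of B: B consumed = 2ξ₁ = 0.838 × 839 → ξ₁ = 351.5 kmol/h.
G balance: n_G = 0 + 2ξ₁ − 1ξ₂ = 383 → ξ₂ = (2·351.5 − 383)/1 = 320.1 kmol/h.
Outlet amounts (n = n₀ + Σ ν·ξ):
  B: 839 − 2(351.5) = 135.9
  G: 0 + 2(351.5) − 1(320.1) = 383
  D: 0 + 3(320.1) = 960.2

960 kmol/h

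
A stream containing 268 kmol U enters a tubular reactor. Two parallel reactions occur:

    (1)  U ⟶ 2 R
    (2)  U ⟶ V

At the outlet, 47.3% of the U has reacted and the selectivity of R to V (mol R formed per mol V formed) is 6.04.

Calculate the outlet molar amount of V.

Conversion of U: U consumed = 0.473 × 268 = 126.8 kmol = 1ξ₁ + 1ξ₂.
Selectivity: 2ξ₁ / (1ξ₂) = 6.04 → ξ₁ = 3.02 ξ₂.
Substitute: (1·3.02 + 1) ξ₂ = 126.8 → ξ₂ = 31.53 kmol, ξ₁ = 95.23 kmol.
Outlet amounts (n = n₀ + Σ ν·ξ):
  U: 268 − 1(95.23) − 1(31.53) = 141.2
  R: 0 + 2(95.23) = 190.5
  V: 0 + 1(31.53) = 31.53

31.5 kmol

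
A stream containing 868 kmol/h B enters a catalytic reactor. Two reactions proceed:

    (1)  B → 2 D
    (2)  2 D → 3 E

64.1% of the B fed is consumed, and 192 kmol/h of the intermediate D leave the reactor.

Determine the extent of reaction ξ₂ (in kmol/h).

ξ₂ = 460 kmol/h

Conversion of B: B consumed = 1ξ₁ = 0.641 × 868 → ξ₁ = 556.4 kmol/h.
D balance: n_D = 0 + 2ξ₁ − 2ξ₂ = 192 → ξ₂ = (2·556.4 − 192)/2 = 460.4 kmol/h.
Outlet amounts (n = n₀ + Σ ν·ξ):
  B: 868 − 1(556.4) = 311.6
  D: 0 + 2(556.4) − 2(460.4) = 192
  E: 0 + 3(460.4) = 1381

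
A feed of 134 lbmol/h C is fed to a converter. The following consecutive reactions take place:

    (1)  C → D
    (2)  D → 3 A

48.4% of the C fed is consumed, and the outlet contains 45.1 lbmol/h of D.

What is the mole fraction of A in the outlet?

0.342

Conversion of C: C consumed = 1ξ₁ = 0.484 × 134 → ξ₁ = 64.86 lbmol/h.
D balance: n_D = 0 + 1ξ₁ − 1ξ₂ = 45.1 → ξ₂ = (1·64.86 − 45.1)/1 = 19.76 lbmol/h.
Outlet amounts (n = n₀ + Σ ν·ξ):
  C: 134 − 1(64.86) = 69.14
  D: 0 + 1(64.86) − 1(19.76) = 45.1
  A: 0 + 3(19.76) = 59.27
Total out = 173.5 lbmol/h; y_A = 59.27 / 173.5 = 0.3416.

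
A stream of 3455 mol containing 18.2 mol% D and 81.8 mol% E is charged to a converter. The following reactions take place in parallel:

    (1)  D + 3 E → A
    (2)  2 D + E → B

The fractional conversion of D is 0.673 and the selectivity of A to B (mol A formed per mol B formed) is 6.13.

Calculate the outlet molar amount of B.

Conversion of D: D consumed = 0.673 × 628.8 = 423.2 mol = 1ξ₁ + 2ξ₂.
Selectivity: 1ξ₁ / (1ξ₂) = 6.13 → ξ₁ = 6.13 ξ₂.
Substitute: (1·6.13 + 2) ξ₂ = 423.2 → ξ₂ = 52.05 mol, ξ₁ = 319.1 mol.
Outlet amounts (n = n₀ + Σ ν·ξ):
  D: 628.8 − 1(319.1) − 2(52.05) = 205.6
  E: 2826 − 3(319.1) − 1(52.05) = 1817
  A: 0 + 1(319.1) = 319.1
  B: 0 + 1(52.05) = 52.05

52.1 mol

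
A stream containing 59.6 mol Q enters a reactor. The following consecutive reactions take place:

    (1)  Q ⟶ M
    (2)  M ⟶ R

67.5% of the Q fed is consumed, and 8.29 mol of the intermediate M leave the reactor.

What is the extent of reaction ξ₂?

ξ₂ = 31.9 mol

Conversion of Q: Q consumed = 1ξ₁ = 0.675 × 59.6 → ξ₁ = 40.23 mol.
M balance: n_M = 0 + 1ξ₁ − 1ξ₂ = 8.29 → ξ₂ = (1·40.23 − 8.29)/1 = 31.94 mol.
Outlet amounts (n = n₀ + Σ ν·ξ):
  Q: 59.6 − 1(40.23) = 19.37
  M: 0 + 1(40.23) − 1(31.94) = 8.29
  R: 0 + 1(31.94) = 31.94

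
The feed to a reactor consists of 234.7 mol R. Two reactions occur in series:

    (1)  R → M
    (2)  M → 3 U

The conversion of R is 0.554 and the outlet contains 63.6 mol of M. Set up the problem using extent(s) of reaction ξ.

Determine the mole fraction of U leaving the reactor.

0.542

Conversion of R: R consumed = 1ξ₁ = 0.554 × 234.7 → ξ₁ = 130 mol.
M balance: n_M = 0 + 1ξ₁ − 1ξ₂ = 63.6 → ξ₂ = (1·130 − 63.6)/1 = 66.42 mol.
Outlet amounts (n = n₀ + Σ ν·ξ):
  R: 234.7 − 1(130) = 104.7
  M: 0 + 1(130) − 1(66.42) = 63.6
  U: 0 + 3(66.42) = 199.3
Total out = 367.5 mol; y_U = 199.3 / 367.5 = 0.5422.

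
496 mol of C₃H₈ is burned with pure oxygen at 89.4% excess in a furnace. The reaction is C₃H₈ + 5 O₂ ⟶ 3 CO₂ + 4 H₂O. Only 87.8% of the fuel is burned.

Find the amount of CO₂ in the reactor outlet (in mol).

1310 mol

Stoichiometric O₂ = 5 × 496 = 2480 mol; O₂ fed = 2480 × 1.894 = 4697 mol.
Fuel reacted = 0.878 × 496 → ξ = 435.5 mol.
Outlet (n = n₀ + ν ξ):
  C₃H₈: 496 − 1(435.5) = 60.51
  O₂: 4697 − 5(435.5) = 2520
  CO₂: 0 + 3(435.5) = 1306
  H₂O: 0 + 4(435.5) = 1742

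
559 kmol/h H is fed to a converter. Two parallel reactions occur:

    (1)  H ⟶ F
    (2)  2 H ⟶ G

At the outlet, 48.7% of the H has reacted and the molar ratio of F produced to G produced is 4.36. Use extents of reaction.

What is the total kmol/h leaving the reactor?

Conversion of H: H consumed = 0.487 × 559 = 272.2 kmol/h = 1ξ₁ + 2ξ₂.
Selectivity: 1ξ₁ / (1ξ₂) = 4.36 → ξ₁ = 4.36 ξ₂.
Substitute: (1·4.36 + 2) ξ₂ = 272.2 → ξ₂ = 42.8 kmol/h, ξ₁ = 186.6 kmol/h.
Outlet amounts (n = n₀ + Σ ν·ξ):
  H: 559 − 1(186.6) − 2(42.8) = 286.8
  F: 0 + 1(186.6) = 186.6
  G: 0 + 1(42.8) = 42.8
Total out = 286.8 + 186.6 + 42.8 = 516.2 kmol/h.

516 kmol/h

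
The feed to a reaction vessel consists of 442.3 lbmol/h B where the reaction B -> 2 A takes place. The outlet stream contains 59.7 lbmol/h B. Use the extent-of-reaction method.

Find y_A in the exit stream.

0.928

For B: n = n₀ − 1ξ → 59.7 = 442.3 − 1ξ, giving ξ = 382.6 lbmol/h.
Outlet amounts (n = n₀ + ν ξ):
  B: 442.3 − 1(382.6) = 59.7
  A: 0 + 2(382.6) = 765.2
Total out = 824.9 lbmol/h; y_A = 765.2 / 824.9 = 0.9276.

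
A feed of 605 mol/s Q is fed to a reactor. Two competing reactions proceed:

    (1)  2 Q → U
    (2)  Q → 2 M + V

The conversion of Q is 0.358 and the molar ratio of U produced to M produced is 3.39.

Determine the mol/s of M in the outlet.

29.8 mol/s

Conversion of Q: Q consumed = 0.358 × 605 = 216.6 mol/s = 2ξ₁ + 1ξ₂.
Selectivity: 1ξ₁ / (2ξ₂) = 3.39 → ξ₁ = 6.78 ξ₂.
Substitute: (2·6.78 + 1) ξ₂ = 216.6 → ξ₂ = 14.88 mol/s, ξ₁ = 100.9 mol/s.
Outlet amounts (n = n₀ + Σ ν·ξ):
  Q: 605 − 2(100.9) − 1(14.88) = 388.4
  U: 0 + 1(100.9) = 100.9
  M: 0 + 2(14.88) = 29.75
  V: 0 + 1(14.88) = 14.88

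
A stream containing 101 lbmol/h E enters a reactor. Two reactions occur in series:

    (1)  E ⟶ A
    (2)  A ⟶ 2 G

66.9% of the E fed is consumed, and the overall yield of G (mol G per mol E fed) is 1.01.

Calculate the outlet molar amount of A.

16.6 lbmol/h

Conversion of E: E consumed = 1ξ₁ = 0.669 × 101 → ξ₁ = 67.57 lbmol/h.
Yield of G: 2ξ₂ / 101 = 1.01 → ξ₂ = 51.01 lbmol/h.
Outlet amounts (n = n₀ + Σ ν·ξ):
  E: 101 − 1(67.57) = 33.43
  A: 0 + 1(67.57) − 1(51.01) = 16.56
  G: 0 + 2(51.01) = 102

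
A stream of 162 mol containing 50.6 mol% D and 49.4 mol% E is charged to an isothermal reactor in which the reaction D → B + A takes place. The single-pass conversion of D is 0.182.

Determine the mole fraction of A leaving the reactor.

D reacted = 0.182 × 81.97 = 14.92 mol; ν_D = −1, so ξ = 14.92/1 = 14.92 mol.
Outlet amounts (n = n₀ + ν ξ):
  D: 81.97 − 1(14.92) = 67.05
  B: 0 + 1(14.92) = 14.92
  A: 0 + 1(14.92) = 14.92
  E: 80.03 (inert)
Total out = 176.9 mol; y_A = 14.92 / 176.9 = 0.08433.

0.0843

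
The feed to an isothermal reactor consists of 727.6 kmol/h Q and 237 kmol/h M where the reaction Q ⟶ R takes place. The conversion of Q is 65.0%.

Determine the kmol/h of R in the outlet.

Q reacted = 0.65 × 727.6 = 472.9 kmol/h; ν_Q = −1, so ξ = 472.9/1 = 472.9 kmol/h.
Outlet amounts (n = n₀ + ν ξ):
  Q: 727.6 − 1(472.9) = 254.7
  R: 0 + 1(472.9) = 472.9
  M: 237 (inert)

473 kmol/h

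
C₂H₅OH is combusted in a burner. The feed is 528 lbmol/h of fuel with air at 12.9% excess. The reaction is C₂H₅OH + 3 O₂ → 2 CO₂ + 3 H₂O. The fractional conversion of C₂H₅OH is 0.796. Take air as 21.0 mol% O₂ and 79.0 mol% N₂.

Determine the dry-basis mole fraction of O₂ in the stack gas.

Stoichiometric O₂ = 3 × 528 = 1584 lbmol/h; O₂ fed = 1584 × 1.129 = 1788 lbmol/h.
N₂ fed = 1788 × 79/21 = 6728 lbmol/h.
Fuel reacted = 0.796 × 528 → ξ = 420.3 lbmol/h.
Outlet (n = n₀ + ν ξ):
  C₂H₅OH: 528 − 1(420.3) = 107.7
  O₂: 1788 − 3(420.3) = 527.5
  N₂: 6728 (inert)
  CO₂: 0 + 2(420.3) = 840.6
  H₂O: 0 + 3(420.3) = 1261
Dry total = 8203 lbmol/h; y_O₂ (dry) = 527.5 / 8203 = 0.0643.

0.0643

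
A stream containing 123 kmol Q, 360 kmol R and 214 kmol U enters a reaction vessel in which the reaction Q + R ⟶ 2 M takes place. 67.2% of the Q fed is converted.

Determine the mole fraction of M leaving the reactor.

Q reacted = 0.672 × 123 = 82.66 kmol; ν_Q = −1, so ξ = 82.66/1 = 82.66 kmol.
Outlet amounts (n = n₀ + ν ξ):
  Q: 123 − 1(82.66) = 40.34
  R: 360 − 1(82.66) = 277.3
  M: 0 + 2(82.66) = 165.3
  U: 214 (inert)
Total out = 697 kmol; y_M = 165.3 / 697 = 0.2372.

0.237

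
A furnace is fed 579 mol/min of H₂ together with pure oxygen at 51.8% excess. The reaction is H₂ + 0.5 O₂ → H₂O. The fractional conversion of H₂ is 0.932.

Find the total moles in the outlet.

Stoichiometric O₂ = 0.5 × 579 = 289.5 mol/min; O₂ fed = 289.5 × 1.518 = 439.5 mol/min.
Fuel reacted = 0.932 × 579 → ξ = 539.6 mol/min.
Outlet (n = n₀ + ν ξ):
  H₂: 579 − 1(539.6) = 39.37
  O₂: 439.5 − 0.5(539.6) = 169.6
  H₂O: 0 + 1(539.6) = 539.6
Total out = 39.37 + 169.6 + 539.6 = 748.6 mol/min.

749 mol/min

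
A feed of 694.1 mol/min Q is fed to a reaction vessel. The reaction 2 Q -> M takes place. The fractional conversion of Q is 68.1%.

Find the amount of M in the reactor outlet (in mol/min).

Q reacted = 0.681 × 694.1 = 472.7 mol/min; ν_Q = −2, so ξ = 472.7/2 = 236.3 mol/min.
Outlet amounts (n = n₀ + ν ξ):
  Q: 694.1 − 2(236.3) = 221.4
  M: 0 + 1(236.3) = 236.3

236 mol/min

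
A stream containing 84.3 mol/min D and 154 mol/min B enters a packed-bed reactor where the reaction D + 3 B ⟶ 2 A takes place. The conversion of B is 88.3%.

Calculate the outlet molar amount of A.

90.7 mol/min

B reacted = 0.883 × 154 = 136 mol/min; ν_B = −3, so ξ = 136/3 = 45.33 mol/min.
Outlet amounts (n = n₀ + ν ξ):
  D: 84.3 − 1(45.33) = 38.97
  B: 154 − 3(45.33) = 18.02
  A: 0 + 2(45.33) = 90.65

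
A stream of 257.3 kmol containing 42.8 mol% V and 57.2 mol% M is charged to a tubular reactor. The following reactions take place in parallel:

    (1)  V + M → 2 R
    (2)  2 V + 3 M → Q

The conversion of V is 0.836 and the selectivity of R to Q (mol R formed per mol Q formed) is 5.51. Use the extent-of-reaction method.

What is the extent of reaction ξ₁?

Conversion of V: V consumed = 0.836 × 110.1 = 92.06 kmol = 1ξ₁ + 2ξ₂.
Selectivity: 2ξ₁ / (1ξ₂) = 5.51 → ξ₁ = 2.755 ξ₂.
Substitute: (1·2.755 + 2) ξ₂ = 92.06 → ξ₂ = 19.36 kmol, ξ₁ = 53.34 kmol.
Outlet amounts (n = n₀ + Σ ν·ξ):
  V: 110.1 − 1(53.34) − 2(19.36) = 18.06
  M: 147.2 − 1(53.34) − 3(19.36) = 35.75
  R: 0 + 2(53.34) = 106.7
  Q: 0 + 1(19.36) = 19.36

ξ₁ = 53.3 kmol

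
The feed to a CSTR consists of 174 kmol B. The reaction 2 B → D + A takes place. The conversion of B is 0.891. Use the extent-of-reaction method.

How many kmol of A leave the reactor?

B reacted = 0.891 × 174 = 155 kmol; ν_B = −2, so ξ = 155/2 = 77.52 kmol.
Outlet amounts (n = n₀ + ν ξ):
  B: 174 − 2(77.52) = 18.97
  D: 0 + 1(77.52) = 77.52
  A: 0 + 1(77.52) = 77.52

77.5 kmol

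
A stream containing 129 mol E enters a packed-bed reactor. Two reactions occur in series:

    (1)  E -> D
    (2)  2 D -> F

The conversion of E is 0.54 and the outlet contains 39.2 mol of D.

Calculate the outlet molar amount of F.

15.2 mol

Conversion of E: E consumed = 1ξ₁ = 0.54 × 129 → ξ₁ = 69.66 mol.
D balance: n_D = 0 + 1ξ₁ − 2ξ₂ = 39.2 → ξ₂ = (1·69.66 − 39.2)/2 = 15.23 mol.
Outlet amounts (n = n₀ + Σ ν·ξ):
  E: 129 − 1(69.66) = 59.34
  D: 0 + 1(69.66) − 2(15.23) = 39.2
  F: 0 + 1(15.23) = 15.23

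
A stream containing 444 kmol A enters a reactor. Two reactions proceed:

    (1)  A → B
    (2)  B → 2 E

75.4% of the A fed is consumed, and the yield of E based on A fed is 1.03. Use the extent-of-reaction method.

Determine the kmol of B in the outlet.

Conversion of A: A consumed = 1ξ₁ = 0.754 × 444 → ξ₁ = 334.8 kmol.
Yield of E: 2ξ₂ / 444 = 1.03 → ξ₂ = 228.7 kmol.
Outlet amounts (n = n₀ + Σ ν·ξ):
  A: 444 − 1(334.8) = 109.2
  B: 0 + 1(334.8) − 1(228.7) = 106.1
  E: 0 + 2(228.7) = 457.3

106 kmol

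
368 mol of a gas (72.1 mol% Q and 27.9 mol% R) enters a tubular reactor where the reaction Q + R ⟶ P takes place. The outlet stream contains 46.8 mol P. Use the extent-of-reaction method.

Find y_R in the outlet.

0.174

For P: n = n₀ + 1ξ → 46.8 = 0 + 1ξ, giving ξ = 46.8 mol.
Outlet amounts (n = n₀ + ν ξ):
  Q: 265.3 − 1(46.8) = 218.5
  R: 102.7 − 1(46.8) = 55.87
  P: 0 + 1(46.8) = 46.8
Total out = 321.2 mol; y_R = 55.87 / 321.2 = 0.1739.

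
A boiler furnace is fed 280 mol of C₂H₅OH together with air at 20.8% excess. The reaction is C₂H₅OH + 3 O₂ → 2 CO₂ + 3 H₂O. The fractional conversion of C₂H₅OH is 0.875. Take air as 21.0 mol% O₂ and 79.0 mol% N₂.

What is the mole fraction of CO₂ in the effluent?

Stoichiometric O₂ = 3 × 280 = 840 mol; O₂ fed = 840 × 1.208 = 1015 mol.
N₂ fed = 1015 × 79/21 = 3817 mol.
Fuel reacted = 0.875 × 280 → ξ = 245 mol.
Outlet (n = n₀ + ν ξ):
  C₂H₅OH: 280 − 1(245) = 35
  O₂: 1015 − 3(245) = 279.7
  N₂: 3817 (inert)
  CO₂: 0 + 2(245) = 490
  H₂O: 0 + 3(245) = 735
Total out = 5357 mol; y_CO₂ = 490 / 5357 = 0.09147.

0.0915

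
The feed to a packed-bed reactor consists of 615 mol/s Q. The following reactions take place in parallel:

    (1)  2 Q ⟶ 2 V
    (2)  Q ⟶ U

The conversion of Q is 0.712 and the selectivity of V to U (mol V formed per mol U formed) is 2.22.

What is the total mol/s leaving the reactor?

615 mol/s

Conversion of Q: Q consumed = 0.712 × 615 = 437.9 mol/s = 2ξ₁ + 1ξ₂.
Selectivity: 2ξ₁ / (1ξ₂) = 2.22 → ξ₁ = 1.11 ξ₂.
Substitute: (2·1.11 + 1) ξ₂ = 437.9 → ξ₂ = 136 mol/s, ξ₁ = 150.9 mol/s.
Outlet amounts (n = n₀ + Σ ν·ξ):
  Q: 615 − 2(150.9) − 1(136) = 177.1
  V: 0 + 2(150.9) = 301.9
  U: 0 + 1(136) = 136
Total out = 177.1 + 301.9 + 136 = 615 mol/s.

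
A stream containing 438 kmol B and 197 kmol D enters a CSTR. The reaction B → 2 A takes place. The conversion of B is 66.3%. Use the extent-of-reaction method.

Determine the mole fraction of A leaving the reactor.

0.628

B reacted = 0.663 × 438 = 290.4 kmol; ν_B = −1, so ξ = 290.4/1 = 290.4 kmol.
Outlet amounts (n = n₀ + ν ξ):
  B: 438 − 1(290.4) = 147.6
  A: 0 + 2(290.4) = 580.8
  D: 197 (inert)
Total out = 925.4 kmol; y_A = 580.8 / 925.4 = 0.6276.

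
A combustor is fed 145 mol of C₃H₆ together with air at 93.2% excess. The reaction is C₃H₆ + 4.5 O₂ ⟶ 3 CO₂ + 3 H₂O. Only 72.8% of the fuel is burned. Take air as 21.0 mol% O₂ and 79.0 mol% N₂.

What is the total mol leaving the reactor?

6200 mol

Stoichiometric O₂ = 4.5 × 145 = 652.5 mol; O₂ fed = 652.5 × 1.932 = 1261 mol.
N₂ fed = 1261 × 79/21 = 4742 mol.
Fuel reacted = 0.728 × 145 → ξ = 105.6 mol.
Outlet (n = n₀ + ν ξ):
  C₃H₆: 145 − 1(105.6) = 39.44
  O₂: 1261 − 4.5(105.6) = 785.6
  N₂: 4742 (inert)
  CO₂: 0 + 3(105.6) = 316.7
  H₂O: 0 + 3(105.6) = 316.7
Total out = 39.44 + 785.6 + 4742 + 316.7 + 316.7 = 6201 mol.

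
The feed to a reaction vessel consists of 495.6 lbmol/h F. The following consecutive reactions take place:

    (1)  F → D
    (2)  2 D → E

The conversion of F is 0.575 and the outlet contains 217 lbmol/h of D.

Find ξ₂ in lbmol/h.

ξ₂ = 34 lbmol/h

Conversion of F: F consumed = 1ξ₁ = 0.575 × 495.6 → ξ₁ = 285 lbmol/h.
D balance: n_D = 0 + 1ξ₁ − 2ξ₂ = 217 → ξ₂ = (1·285 − 217)/2 = 33.98 lbmol/h.
Outlet amounts (n = n₀ + Σ ν·ξ):
  F: 495.6 − 1(285) = 210.6
  D: 0 + 1(285) − 2(33.98) = 217
  E: 0 + 1(33.98) = 33.98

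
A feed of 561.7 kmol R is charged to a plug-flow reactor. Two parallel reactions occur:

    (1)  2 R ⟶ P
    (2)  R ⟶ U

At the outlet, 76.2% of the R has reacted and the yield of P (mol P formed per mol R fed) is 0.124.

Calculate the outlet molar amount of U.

289 kmol

Yield of P: 1ξ₁ / 561.7 = 0.124 → ξ₁ = 69.65 kmol.
Conversion of R: 2ξ₁ + 1ξ₂ = 0.762 × 561.7 = 428 → ξ₂ = 288.7 kmol.
Outlet amounts (n = n₀ + Σ ν·ξ):
  R: 561.7 − 2(69.65) − 1(288.7) = 133.7
  P: 0 + 1(69.65) = 69.65
  U: 0 + 1(288.7) = 288.7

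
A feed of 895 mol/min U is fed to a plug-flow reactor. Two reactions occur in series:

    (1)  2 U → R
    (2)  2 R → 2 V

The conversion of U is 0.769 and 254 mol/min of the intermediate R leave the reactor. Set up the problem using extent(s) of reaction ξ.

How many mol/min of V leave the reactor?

Conversion of U: U consumed = 2ξ₁ = 0.769 × 895 → ξ₁ = 344.1 mol/min.
R balance: n_R = 0 + 1ξ₁ − 2ξ₂ = 254 → ξ₂ = (1·344.1 − 254)/2 = 45.06 mol/min.
Outlet amounts (n = n₀ + Σ ν·ξ):
  U: 895 − 2(344.1) = 206.7
  R: 0 + 1(344.1) − 2(45.06) = 254
  V: 0 + 2(45.06) = 90.13

90.1 mol/min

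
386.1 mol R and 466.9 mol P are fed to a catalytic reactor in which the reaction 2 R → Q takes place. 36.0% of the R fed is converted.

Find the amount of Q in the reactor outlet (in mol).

69.5 mol

R reacted = 0.36 × 386.1 = 139 mol; ν_R = −2, so ξ = 139/2 = 69.5 mol.
Outlet amounts (n = n₀ + ν ξ):
  R: 386.1 − 2(69.5) = 247.1
  Q: 0 + 1(69.5) = 69.5
  P: 466.9 (inert)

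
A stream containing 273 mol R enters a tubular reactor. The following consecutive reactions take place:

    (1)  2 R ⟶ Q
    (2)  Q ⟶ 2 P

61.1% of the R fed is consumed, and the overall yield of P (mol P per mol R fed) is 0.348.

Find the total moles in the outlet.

Conversion of R: R consumed = 2ξ₁ = 0.611 × 273 → ξ₁ = 83.4 mol.
Yield of P: 2ξ₂ / 273 = 0.348 → ξ₂ = 47.5 mol.
Outlet amounts (n = n₀ + Σ ν·ξ):
  R: 273 − 2(83.4) = 106.2
  Q: 0 + 1(83.4) − 1(47.5) = 35.9
  P: 0 + 2(47.5) = 95
Total out = 106.2 + 35.9 + 95 = 237.1 mol.

237 mol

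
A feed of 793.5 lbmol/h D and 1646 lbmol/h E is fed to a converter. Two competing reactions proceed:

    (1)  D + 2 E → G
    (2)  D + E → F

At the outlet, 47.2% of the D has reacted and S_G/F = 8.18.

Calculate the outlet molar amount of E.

Conversion of D: D consumed = 0.472 × 793.5 = 374.5 lbmol/h = 1ξ₁ + 1ξ₂.
Selectivity: 1ξ₁ / (1ξ₂) = 8.18 → ξ₁ = 8.18 ξ₂.
Substitute: (1·8.18 + 1) ξ₂ = 374.5 → ξ₂ = 40.8 lbmol/h, ξ₁ = 333.7 lbmol/h.
Outlet amounts (n = n₀ + Σ ν·ξ):
  D: 793.5 − 1(333.7) − 1(40.8) = 419
  E: 1646 − 2(333.7) − 1(40.8) = 937.7
  G: 0 + 1(333.7) = 333.7
  F: 0 + 1(40.8) = 40.8

938 lbmol/h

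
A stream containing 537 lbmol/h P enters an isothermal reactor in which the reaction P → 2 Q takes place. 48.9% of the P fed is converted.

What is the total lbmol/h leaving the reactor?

P reacted = 0.489 × 537 = 262.6 lbmol/h; ν_P = −1, so ξ = 262.6/1 = 262.6 lbmol/h.
Outlet amounts (n = n₀ + ν ξ):
  P: 537 − 1(262.6) = 274.4
  Q: 0 + 2(262.6) = 525.2
Total out = 274.4 + 525.2 = 799.6 lbmol/h.

800 lbmol/h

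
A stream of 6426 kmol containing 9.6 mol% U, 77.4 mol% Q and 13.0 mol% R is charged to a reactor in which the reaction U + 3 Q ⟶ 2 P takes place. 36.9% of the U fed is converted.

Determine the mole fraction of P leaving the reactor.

0.0763

U reacted = 0.369 × 616.9 = 227.6 kmol; ν_U = −1, so ξ = 227.6/1 = 227.6 kmol.
Outlet amounts (n = n₀ + ν ξ):
  U: 616.9 − 1(227.6) = 389.3
  Q: 4974 − 3(227.6) = 4291
  P: 0 + 2(227.6) = 455.3
  R: 835.4 (inert)
Total out = 5971 kmol; y_P = 455.3 / 5971 = 0.07625.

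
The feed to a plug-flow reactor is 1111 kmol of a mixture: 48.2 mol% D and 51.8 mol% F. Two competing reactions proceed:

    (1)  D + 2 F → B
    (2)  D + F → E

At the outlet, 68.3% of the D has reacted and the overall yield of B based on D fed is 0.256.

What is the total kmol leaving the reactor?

Yield of B: 1ξ₁ / 535.5 = 0.256 → ξ₁ = 137.1 kmol.
Conversion of D: 1ξ₁ + 1ξ₂ = 0.683 × 535.5 = 365.7 → ξ₂ = 228.7 kmol.
Outlet amounts (n = n₀ + Σ ν·ξ):
  D: 535.5 − 1(137.1) − 1(228.7) = 169.8
  F: 575.5 − 2(137.1) − 1(228.7) = 72.66
  B: 0 + 1(137.1) = 137.1
  E: 0 + 1(228.7) = 228.7
Total out = 169.8 + 72.66 + 137.1 + 228.7 = 608.2 kmol.

608 kmol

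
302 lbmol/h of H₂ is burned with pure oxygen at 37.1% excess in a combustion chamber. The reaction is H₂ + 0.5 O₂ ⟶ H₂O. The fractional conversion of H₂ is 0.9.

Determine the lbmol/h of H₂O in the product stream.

Stoichiometric O₂ = 0.5 × 302 = 151 lbmol/h; O₂ fed = 151 × 1.371 = 207 lbmol/h.
Fuel reacted = 0.9 × 302 → ξ = 271.8 lbmol/h.
Outlet (n = n₀ + ν ξ):
  H₂: 302 − 1(271.8) = 30.2
  O₂: 207 − 0.5(271.8) = 71.12
  H₂O: 0 + 1(271.8) = 271.8

272 lbmol/h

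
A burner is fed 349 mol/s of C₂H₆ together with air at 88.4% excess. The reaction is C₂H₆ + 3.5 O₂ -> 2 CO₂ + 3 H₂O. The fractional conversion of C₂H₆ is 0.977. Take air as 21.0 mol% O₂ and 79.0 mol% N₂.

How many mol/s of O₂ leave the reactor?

1110 mol/s

Stoichiometric O₂ = 3.5 × 349 = 1222 mol/s; O₂ fed = 1222 × 1.884 = 2301 mol/s.
N₂ fed = 2301 × 79/21 = 8657 mol/s.
Fuel reacted = 0.977 × 349 → ξ = 341 mol/s.
Outlet (n = n₀ + ν ξ):
  C₂H₆: 349 − 1(341) = 8.027
  O₂: 2301 − 3.5(341) = 1108
  N₂: 8657 (inert)
  CO₂: 0 + 2(341) = 681.9
  H₂O: 0 + 3(341) = 1023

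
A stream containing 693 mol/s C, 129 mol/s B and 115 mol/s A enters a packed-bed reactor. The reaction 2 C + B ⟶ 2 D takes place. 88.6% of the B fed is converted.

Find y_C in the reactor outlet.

B reacted = 0.886 × 129 = 114.3 mol/s; ν_B = −1, so ξ = 114.3/1 = 114.3 mol/s.
Outlet amounts (n = n₀ + ν ξ):
  C: 693 − 2(114.3) = 464.4
  B: 129 − 1(114.3) = 14.71
  D: 0 + 2(114.3) = 228.6
  A: 115 (inert)
Total out = 822.7 mol/s; y_C = 464.4 / 822.7 = 0.5645.

0.564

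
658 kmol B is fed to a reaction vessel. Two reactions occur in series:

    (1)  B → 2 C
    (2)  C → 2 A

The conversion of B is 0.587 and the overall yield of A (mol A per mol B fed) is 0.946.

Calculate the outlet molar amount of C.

Conversion of B: B consumed = 1ξ₁ = 0.587 × 658 → ξ₁ = 386.2 kmol.
Yield of A: 2ξ₂ / 658 = 0.946 → ξ₂ = 311.2 kmol.
Outlet amounts (n = n₀ + Σ ν·ξ):
  B: 658 − 1(386.2) = 271.8
  C: 0 + 2(386.2) − 1(311.2) = 461.3
  A: 0 + 2(311.2) = 622.5

461 kmol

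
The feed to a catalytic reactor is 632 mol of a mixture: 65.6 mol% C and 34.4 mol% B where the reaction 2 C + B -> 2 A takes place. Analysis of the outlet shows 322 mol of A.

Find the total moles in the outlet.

471 mol

For A: n = n₀ + 2ξ → 322 = 0 + 2ξ, giving ξ = 161 mol.
Outlet amounts (n = n₀ + ν ξ):
  C: 414.6 − 2(161) = 92.59
  B: 217.4 − 1(161) = 56.41
  A: 0 + 2(161) = 322
Total out = 92.59 + 56.41 + 322 = 471 mol.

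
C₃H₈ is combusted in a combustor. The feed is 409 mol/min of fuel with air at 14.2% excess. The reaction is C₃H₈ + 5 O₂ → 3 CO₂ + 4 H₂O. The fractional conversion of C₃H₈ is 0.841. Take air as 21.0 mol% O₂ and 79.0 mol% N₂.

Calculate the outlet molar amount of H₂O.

1380 mol/min

Stoichiometric O₂ = 5 × 409 = 2045 mol/min; O₂ fed = 2045 × 1.142 = 2335 mol/min.
N₂ fed = 2335 × 79/21 = 8786 mol/min.
Fuel reacted = 0.841 × 409 → ξ = 344 mol/min.
Outlet (n = n₀ + ν ξ):
  C₃H₈: 409 − 1(344) = 65.03
  O₂: 2335 − 5(344) = 615.5
  N₂: 8786 (inert)
  CO₂: 0 + 3(344) = 1032
  H₂O: 0 + 4(344) = 1376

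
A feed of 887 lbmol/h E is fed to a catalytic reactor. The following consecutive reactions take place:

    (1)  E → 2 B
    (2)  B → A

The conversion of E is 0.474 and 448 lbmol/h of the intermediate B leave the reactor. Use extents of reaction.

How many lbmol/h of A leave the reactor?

Conversion of E: E consumed = 1ξ₁ = 0.474 × 887 → ξ₁ = 420.4 lbmol/h.
B balance: n_B = 0 + 2ξ₁ − 1ξ₂ = 448 → ξ₂ = (2·420.4 − 448)/1 = 392.9 lbmol/h.
Outlet amounts (n = n₀ + Σ ν·ξ):
  E: 887 − 1(420.4) = 466.6
  B: 0 + 2(420.4) − 1(392.9) = 448
  A: 0 + 1(392.9) = 392.9

393 lbmol/h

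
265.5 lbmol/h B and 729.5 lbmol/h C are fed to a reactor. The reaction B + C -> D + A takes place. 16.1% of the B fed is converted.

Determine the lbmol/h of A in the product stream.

B reacted = 0.161 × 265.5 = 42.75 lbmol/h; ν_B = −1, so ξ = 42.75/1 = 42.75 lbmol/h.
Outlet amounts (n = n₀ + ν ξ):
  B: 265.5 − 1(42.75) = 222.8
  C: 729.5 − 1(42.75) = 686.8
  D: 0 + 1(42.75) = 42.75
  A: 0 + 1(42.75) = 42.75

42.7 lbmol/h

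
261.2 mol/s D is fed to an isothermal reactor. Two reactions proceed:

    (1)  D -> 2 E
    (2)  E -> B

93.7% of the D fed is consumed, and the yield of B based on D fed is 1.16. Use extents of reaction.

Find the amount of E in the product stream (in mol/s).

186 mol/s

Conversion of D: D consumed = 1ξ₁ = 0.937 × 261.2 → ξ₁ = 244.7 mol/s.
Yield of B: 1ξ₂ / 261.2 = 1.16 → ξ₂ = 303 mol/s.
Outlet amounts (n = n₀ + Σ ν·ξ):
  D: 261.2 − 1(244.7) = 16.46
  E: 0 + 2(244.7) − 1(303) = 186.5
  B: 0 + 1(303) = 303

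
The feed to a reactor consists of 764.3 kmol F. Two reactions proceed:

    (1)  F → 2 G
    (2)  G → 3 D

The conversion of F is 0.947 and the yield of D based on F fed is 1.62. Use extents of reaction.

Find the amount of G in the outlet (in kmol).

1030 kmol

Conversion of F: F consumed = 1ξ₁ = 0.947 × 764.3 → ξ₁ = 723.8 kmol.
Yield of D: 3ξ₂ / 764.3 = 1.62 → ξ₂ = 412.7 kmol.
Outlet amounts (n = n₀ + Σ ν·ξ):
  F: 764.3 − 1(723.8) = 40.51
  G: 0 + 2(723.8) − 1(412.7) = 1035
  D: 0 + 3(412.7) = 1238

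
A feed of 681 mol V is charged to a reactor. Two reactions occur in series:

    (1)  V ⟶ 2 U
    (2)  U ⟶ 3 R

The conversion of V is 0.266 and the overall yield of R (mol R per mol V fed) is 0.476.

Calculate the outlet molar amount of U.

254 mol

Conversion of V: V consumed = 1ξ₁ = 0.266 × 681 → ξ₁ = 181.1 mol.
Yield of R: 3ξ₂ / 681 = 0.476 → ξ₂ = 108.1 mol.
Outlet amounts (n = n₀ + Σ ν·ξ):
  V: 681 − 1(181.1) = 499.9
  U: 0 + 2(181.1) − 1(108.1) = 254.2
  R: 0 + 3(108.1) = 324.2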